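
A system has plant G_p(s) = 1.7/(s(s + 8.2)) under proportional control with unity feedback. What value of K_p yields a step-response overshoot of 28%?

From %OS = 100·exp(−πζ/√(1−ζ²)) = 28%, ζ = −ln(0.28)/√(π²+ln²(0.28)) = 0.3755.
Characteristic equation s² + 8.2s + 1.7K_p = 0 gives ζ = 8.2/(2√(1.7K_p)).
Setting ζ = 0.3755: √(1.7K_p) = 8.2/(2·0.3755) = 10.92, so K_p = 119.2/1.7 = 70.1.

K_p = 70.1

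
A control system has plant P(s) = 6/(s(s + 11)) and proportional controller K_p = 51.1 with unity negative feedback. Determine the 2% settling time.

From 1 + K_pP(s) = 0: s² + 11s + 306.6 = 0 ⇒ ω_n = 17.51, ζ = 0.3141.
2% settling time T_s ≈ 4/(ζω_n) = 4/5.5 = 0.727 s.

T_s ≈ 0.727 s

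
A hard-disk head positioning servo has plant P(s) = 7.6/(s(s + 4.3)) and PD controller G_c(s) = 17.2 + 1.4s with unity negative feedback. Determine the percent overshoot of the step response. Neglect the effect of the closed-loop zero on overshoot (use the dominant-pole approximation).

6.65%

Forward path: (17.2 + 1.4s)·7.6/(s(s+4.3)). The closed-loop characteristic equation is s² + (4.3 + 7.6·1.4)s + 7.6·17.2 = 0.
That is s² + 14.94s + 130.7 = 0, so ω_n = 11.43 rad/s and ζ = 14.94/(2·11.43) = 0.6534.
%OS = 100·exp(−πζ/√(1−ζ²)) = 6.65%.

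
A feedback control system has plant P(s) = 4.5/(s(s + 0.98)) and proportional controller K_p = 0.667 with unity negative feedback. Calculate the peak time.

T_p = 1.89 s

Closed-loop characteristic equation: s² + 0.98s + 3.002 = 0, so ω_n = 1.732 rad/s and ζ = 0.98/(2·1.732) = 0.2828.
Damped frequency ω_d = ω_n√(1−ζ²) = 1.662 rad/s, so peak time T_p = π/ω_d = 1.89 s.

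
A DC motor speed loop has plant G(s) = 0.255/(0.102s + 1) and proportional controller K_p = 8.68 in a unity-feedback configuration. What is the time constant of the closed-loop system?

Closed loop: T(s) = K_p·G/(1+K_p·G) = 2.213/(0.102s + 1 + 2.213), with pole at s = −(1 + 2.213)/0.102 = −31.5.
Closed-loop time constant τ = 1/31.5 = 0.0317 s.

τ = 0.0317 s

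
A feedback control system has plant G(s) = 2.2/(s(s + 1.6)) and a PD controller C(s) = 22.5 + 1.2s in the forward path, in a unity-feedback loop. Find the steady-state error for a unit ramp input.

The loop has one pole at the origin (type 1). Velocity error constant K_v = lim_{s→0} s·C(s)G(s) = 22.5·2.2/1.6 = 30.94.
Steady-state error to a unit ramp: e_ss = 1/K_v = 0.0323.

0.0323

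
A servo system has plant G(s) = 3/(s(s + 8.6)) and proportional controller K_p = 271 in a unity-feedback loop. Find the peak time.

T_p = 0.111 s

From 1 + K_pG(s) = 0: s² + 8.6s + 813 = 0 ⇒ ω_n = 28.51, ζ = 0.1508.
Damped frequency ω_d = ω_n√(1−ζ²) = 28.19 rad/s, so peak time T_p = π/ω_d = 0.111 s.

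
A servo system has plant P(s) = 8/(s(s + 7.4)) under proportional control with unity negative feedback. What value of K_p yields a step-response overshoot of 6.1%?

K_p = 3.87

From %OS = 100·exp(−πζ/√(1−ζ²)) = 6.1%, ζ = −ln(0.061)/√(π²+ln²(0.061)) = 0.6649.
Characteristic equation s² + 7.4s + 8K_p = 0 gives ζ = 7.4/(2√(8K_p)).
Setting ζ = 0.6649: √(8K_p) = 7.4/(2·0.6649) = 5.564, so K_p = 30.96/8 = 3.87.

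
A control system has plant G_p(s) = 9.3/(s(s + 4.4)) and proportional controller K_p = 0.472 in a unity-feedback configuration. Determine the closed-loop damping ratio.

ζ = 1.05

The closed-loop denominator is s(s+4.4) + 0.472·9.3 = s² + 4.4s + 4.39.
Matching s² + 2ζω_n s + ω_n²: ω_n = √4.39 = 2.095 rad/s and 2ζω_n = 4.4, so ζ = 4.4/(2·2.095) = 1.05.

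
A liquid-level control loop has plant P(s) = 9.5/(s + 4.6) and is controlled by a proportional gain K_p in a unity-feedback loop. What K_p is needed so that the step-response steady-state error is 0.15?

For a type-0 loop with proportional control, e_ss = 1/(1 + K_p·P(0)).
P(0) = 2.065. Require 1/(1 + K_p·2.065) = 0.15, so 1 + 2.065·K_p = 6.667.
K_p = (6.667 − 1)/2.065 = 2.74.

K_p = 2.74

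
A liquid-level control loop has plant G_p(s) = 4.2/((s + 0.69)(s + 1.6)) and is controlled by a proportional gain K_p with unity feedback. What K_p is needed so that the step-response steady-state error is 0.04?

Steady-state error for a unit step on this type-0 loop is 1/(1 + K_p·G_p(0)).
G_p(0) = 3.804. Require 1/(1 + K_p·3.804) = 0.04, so 1 + 3.804·K_p = 25.
K_p = (25 − 1)/3.804 = 6.31.

K_p = 6.31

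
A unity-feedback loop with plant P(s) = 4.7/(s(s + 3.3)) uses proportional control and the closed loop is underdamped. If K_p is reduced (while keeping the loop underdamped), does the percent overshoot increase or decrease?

decrease

ζ = 3.3/(2√(4.7K_p)) rises as K_p falls; higher damping means less overshoot.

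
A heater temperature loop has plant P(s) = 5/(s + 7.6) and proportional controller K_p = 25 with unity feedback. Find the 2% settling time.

T_s ≈ 0.0302 s

Closed-loop transfer function: T(s) = K_p·P(s)/(1 + K_p·P(s)) = 125/(s + 7.6 + 125) = 125/(s + 132.6).
Time constant τ = 1/132.6 = 0.007541 s, so the 2% settling time is about 4τ = 0.0302 s.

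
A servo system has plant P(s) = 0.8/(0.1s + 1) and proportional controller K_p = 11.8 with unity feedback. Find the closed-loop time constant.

τ = 0.00958 s

Closed loop: T(s) = K_p·P/(1+K_p·P) = 9.44/(0.1s + 1 + 9.44), with pole at s = −(1 + 9.44)/0.1 = −104.4.
Closed-loop time constant τ = 1/104.4 = 0.00958 s.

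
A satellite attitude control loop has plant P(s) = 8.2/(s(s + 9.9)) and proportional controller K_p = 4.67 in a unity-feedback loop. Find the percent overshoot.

1.52%

Closed-loop characteristic equation: s² + 9.9s + 38.29 = 0, so ω_n = 6.188 rad/s and ζ = 9.9/(2·6.188) = 0.7999.
%OS = 100·exp(−πζ/√(1−ζ²)) = 100·exp(−π·0.7999/√0.3601) = 1.52%.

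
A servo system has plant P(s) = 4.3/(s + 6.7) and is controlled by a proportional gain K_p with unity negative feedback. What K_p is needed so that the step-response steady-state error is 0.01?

Steady-state error for a unit step on this type-0 loop is 1/(1 + K_p·P(0)).
P(0) = 0.6418. Require 1/(1 + K_p·0.6418) = 0.01, so 1 + 0.6418·K_p = 100.
K_p = (100 − 1)/0.6418 = 154.

K_p = 154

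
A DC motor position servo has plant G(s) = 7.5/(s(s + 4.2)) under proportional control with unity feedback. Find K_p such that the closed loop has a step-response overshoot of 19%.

K_p = 2.69

From %OS = 100·exp(−πζ/√(1−ζ²)) = 19%, ζ = −ln(0.19)/√(π²+ln²(0.19)) = 0.4673.
Characteristic equation s² + 4.2s + 7.5K_p = 0 gives ζ = 4.2/(2√(7.5K_p)).
Setting ζ = 0.4673: √(7.5K_p) = 4.2/(2·0.4673) = 4.493, so K_p = 20.19/7.5 = 2.69.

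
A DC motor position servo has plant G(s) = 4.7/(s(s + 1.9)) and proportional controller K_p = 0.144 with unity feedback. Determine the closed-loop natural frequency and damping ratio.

ω_n = 0.823 rad/s, ζ = 1.15

The closed-loop denominator is s(s+1.9) + 0.144·4.7 = s² + 1.9s + 0.6768.
Matching s² + 2ζω_n s + ω_n²: ω_n = √0.6768 = 0.8227 rad/s and 2ζω_n = 1.9, so ζ = 1.9/(2·0.8227) = 1.15.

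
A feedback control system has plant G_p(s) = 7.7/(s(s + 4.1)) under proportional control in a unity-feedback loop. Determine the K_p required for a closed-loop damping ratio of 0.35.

K_p = 4.46

Closed-loop characteristic equation: s² + 4.1s + K_p·7.7 = 0.
So ω_n = √(7.7K_p) and 2ζω_n = 4.1, giving ζ = 4.1/(2√(7.7K_p)).
Setting ζ = 0.35: √(7.7K_p) = 4.1/(2·0.35) = 5.857, so K_p = 34.31/7.7 = 4.46.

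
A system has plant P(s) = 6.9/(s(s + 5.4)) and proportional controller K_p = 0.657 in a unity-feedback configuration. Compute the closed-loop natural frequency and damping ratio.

ω_n = 2.13 rad/s, ζ = 1.27

1 + K_p·P(s) = 0 gives s² + 5.4s + 4.533 = 0.
So ω_n² = 4.533 ⇒ ω_n = 2.129 rad/s, and ζ = 5.4/(2ω_n) = 1.27.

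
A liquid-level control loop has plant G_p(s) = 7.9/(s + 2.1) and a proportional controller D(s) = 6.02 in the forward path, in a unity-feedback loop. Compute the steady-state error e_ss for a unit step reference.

The loop is type 0. Static position error constant K_pos = D(0)·G_p(0) = 6.02·3.762 = 22.65.
Steady-state error to a unit step: e_ss = 1/(1+K_pos) = 1/23.65 = 0.0423.

0.0423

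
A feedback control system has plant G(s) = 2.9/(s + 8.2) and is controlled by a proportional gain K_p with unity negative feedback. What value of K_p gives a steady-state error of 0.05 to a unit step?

The loop is type 0, so e_ss(step) = 1/(1 + K_pos) with K_pos = K_p·G(0).
G(0) = 0.3537. Require 1/(1 + K_p·0.3537) = 0.05, so 1 + 0.3537·K_p = 20.
K_p = (20 − 1)/0.3537 = 53.7.

K_p = 53.7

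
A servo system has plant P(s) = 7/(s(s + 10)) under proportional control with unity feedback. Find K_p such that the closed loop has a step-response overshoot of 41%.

K_p = 47.9

From %OS = 100·exp(−πζ/√(1−ζ²)) = 41%, ζ = −ln(0.41)/√(π²+ln²(0.41)) = 0.273.
Characteristic equation s² + 10s + 7K_p = 0 gives ζ = 10/(2√(7K_p)).
Setting ζ = 0.273: √(7K_p) = 10/(2·0.273) = 18.31, so K_p = 335.4/7 = 47.9.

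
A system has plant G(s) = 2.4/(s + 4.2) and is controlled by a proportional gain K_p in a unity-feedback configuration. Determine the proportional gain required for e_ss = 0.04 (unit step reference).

For a type-0 loop with proportional control, e_ss = 1/(1 + K_p·G(0)).
G(0) = 0.5714. Require 1/(1 + K_p·0.5714) = 0.04, so 1 + 0.5714·K_p = 25.
K_p = (25 − 1)/0.5714 = 42.

K_p = 42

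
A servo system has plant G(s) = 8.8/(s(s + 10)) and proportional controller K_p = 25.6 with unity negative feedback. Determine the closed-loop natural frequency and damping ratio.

ω_n = 15 rad/s, ζ = 0.333

With unity feedback the closed-loop characteristic equation is s² + 10s + 25.6·8.8 = s² + 10s + 225.3 = 0.
So ω_n² = 225.3 ⇒ ω_n = 15.01 rad/s, and ζ = 10/(2ω_n) = 0.333.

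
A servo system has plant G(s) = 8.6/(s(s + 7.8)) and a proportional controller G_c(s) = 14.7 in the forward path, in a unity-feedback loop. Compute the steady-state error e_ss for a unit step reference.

0

The open loop G_c(s)G(s) has a pole at the origin (type 1), so the static position error constant is infinite and e_ss = 1/(1+∞) = 0.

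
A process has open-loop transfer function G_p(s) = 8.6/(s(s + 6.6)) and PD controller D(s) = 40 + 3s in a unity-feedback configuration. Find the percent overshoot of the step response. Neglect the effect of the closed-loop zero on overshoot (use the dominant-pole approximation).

0.357%

Forward path: (40 + 3s)·8.6/(s(s+6.6)). The closed-loop characteristic equation is s² + (6.6 + 8.6·3)s + 8.6·40 = 0.
That is s² + 32.4s + 344 = 0, so ω_n = 18.55 rad/s and ζ = 32.4/(2·18.55) = 0.8734.
%OS = 100·exp(−πζ/√(1−ζ²)) = 0.357%.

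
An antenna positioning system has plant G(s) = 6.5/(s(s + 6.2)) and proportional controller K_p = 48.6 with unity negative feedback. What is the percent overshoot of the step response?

57.3%

From 1 + K_pG(s) = 0: s² + 6.2s + 315.9 = 0 ⇒ ω_n = 17.77, ζ = 0.1744.
%OS = 100·exp(−πζ/√(1−ζ²)) = 100·exp(−π·0.1744/√0.9696) = 57.3%.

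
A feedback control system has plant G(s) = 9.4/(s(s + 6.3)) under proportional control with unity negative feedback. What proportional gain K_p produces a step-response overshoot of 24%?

From %OS = 100·exp(−πζ/√(1−ζ²)) = 24%, ζ = −ln(0.24)/√(π²+ln²(0.24)) = 0.4136.
Characteristic equation s² + 6.3s + 9.4K_p = 0 gives ζ = 6.3/(2√(9.4K_p)).
Setting ζ = 0.4136: √(9.4K_p) = 6.3/(2·0.4136) = 7.616, so K_p = 58.01/9.4 = 6.17.

K_p = 6.17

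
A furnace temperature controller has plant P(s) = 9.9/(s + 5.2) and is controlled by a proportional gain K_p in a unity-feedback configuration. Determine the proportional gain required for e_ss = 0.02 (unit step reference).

K_p = 25.7

For a type-0 loop with proportional control, e_ss = 1/(1 + K_p·P(0)).
P(0) = 1.904. Require 1/(1 + K_p·1.904) = 0.02, so 1 + 1.904·K_p = 50.
K_p = (50 − 1)/1.904 = 25.7.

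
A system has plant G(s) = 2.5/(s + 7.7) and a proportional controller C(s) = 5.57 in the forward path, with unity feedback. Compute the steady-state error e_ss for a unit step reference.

0.356

The loop is type 0. Static position error constant K_pos = C(0)·G(0) = 5.57·0.3247 = 1.808.
Steady-state error to a unit step: e_ss = 1/(1+K_pos) = 1/2.808 = 0.356.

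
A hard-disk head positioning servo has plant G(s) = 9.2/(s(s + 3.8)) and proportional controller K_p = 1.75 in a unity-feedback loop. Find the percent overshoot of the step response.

18.5%

The closed-loop denominator s² + 3.8s + 16.1 gives ω_n = √16.1 = 4.012 and ζ = 3.8/(2ω_n) = 0.4735.
%OS = 100·exp(−πζ/√(1−ζ²)) = 100·exp(−π·0.4735/√0.7758) = 18.5%.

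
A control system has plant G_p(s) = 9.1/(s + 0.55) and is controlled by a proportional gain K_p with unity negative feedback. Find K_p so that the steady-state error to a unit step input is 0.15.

For a type-0 loop with proportional control, e_ss = 1/(1 + K_p·G_p(0)).
G_p(0) = 16.55. Require 1/(1 + K_p·16.55) = 0.15, so 1 + 16.55·K_p = 6.667.
K_p = (6.667 − 1)/16.55 = 0.342.

K_p = 0.342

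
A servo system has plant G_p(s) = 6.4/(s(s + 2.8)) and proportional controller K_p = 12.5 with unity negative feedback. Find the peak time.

Closed-loop characteristic equation: s² + 2.8s + 80 = 0, so ω_n = 8.944 rad/s and ζ = 2.8/(2·8.944) = 0.1565.
Damped frequency ω_d = ω_n√(1−ζ²) = 8.834 rad/s, so peak time T_p = π/ω_d = 0.356 s.

T_p = 0.356 s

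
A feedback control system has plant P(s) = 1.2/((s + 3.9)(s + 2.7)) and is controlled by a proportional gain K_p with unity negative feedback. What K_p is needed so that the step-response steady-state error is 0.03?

K_p = 284

Steady-state error for a unit step on this type-0 loop is 1/(1 + K_p·P(0)).
P(0) = 0.114. Require 1/(1 + K_p·0.114) = 0.03, so 1 + 0.114·K_p = 33.33.
K_p = (33.33 − 1)/0.114 = 284.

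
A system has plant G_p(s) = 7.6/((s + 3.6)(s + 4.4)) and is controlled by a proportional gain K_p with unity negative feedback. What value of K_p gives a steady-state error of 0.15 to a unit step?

The loop is type 0, so e_ss(step) = 1/(1 + K_pos) with K_pos = K_p·G_p(0).
G_p(0) = 0.4798. Require 1/(1 + K_p·0.4798) = 0.15, so 1 + 0.4798·K_p = 6.667.
K_p = (6.667 − 1)/0.4798 = 11.8.

K_p = 11.8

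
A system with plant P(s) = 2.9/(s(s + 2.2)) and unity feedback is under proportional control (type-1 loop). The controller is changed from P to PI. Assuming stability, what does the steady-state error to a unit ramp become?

The integrator raises the loop to type 2, so K_v → ∞ and e_ss to a ramp is zero.

0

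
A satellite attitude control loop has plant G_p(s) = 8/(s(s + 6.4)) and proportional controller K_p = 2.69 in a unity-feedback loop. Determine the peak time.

T_p = 0.935 s

From 1 + K_pG_p(s) = 0: s² + 6.4s + 21.52 = 0 ⇒ ω_n = 4.639, ζ = 0.6898.
Damped frequency ω_d = ω_n√(1−ζ²) = 3.359 rad/s, so peak time T_p = π/ω_d = 0.935 s.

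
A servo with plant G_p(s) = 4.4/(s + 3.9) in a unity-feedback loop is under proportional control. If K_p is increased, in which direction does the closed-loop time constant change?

The closed-loop bandwidth 3.9+K_p·4.4 grows with K_p, so τ shrinks.

decrease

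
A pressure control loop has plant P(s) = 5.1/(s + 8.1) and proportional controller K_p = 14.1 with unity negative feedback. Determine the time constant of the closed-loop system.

τ = 0.0125 s

Closed-loop transfer function: T(s) = K_p·P(s)/(1 + K_p·P(s)) = 71.91/(s + 8.1 + 71.91) = 71.91/(s + 80.01).
Time constant τ = 1/80.01 = 0.0125 s.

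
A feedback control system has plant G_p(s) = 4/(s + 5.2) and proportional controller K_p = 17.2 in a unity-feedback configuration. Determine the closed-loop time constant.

τ = 0.0135 s

Closed-loop transfer function: T(s) = K_p·G_p(s)/(1 + K_p·G_p(s)) = 68.8/(s + 5.2 + 68.8) = 68.8/(s + 74).
Time constant τ = 1/74 = 0.0135 s.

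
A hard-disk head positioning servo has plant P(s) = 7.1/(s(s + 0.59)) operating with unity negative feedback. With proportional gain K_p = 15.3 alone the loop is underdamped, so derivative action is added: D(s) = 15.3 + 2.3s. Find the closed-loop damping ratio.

ζ = 0.812

Forward path: (15.3 + 2.3s)·7.1/(s(s+0.59)). The closed-loop characteristic equation is s² + (0.59 + 7.1·2.3)s + 7.1·15.3 = 0.
That is s² + 16.92s + 108.6 = 0, so ω_n = 10.42 rad/s and ζ = 16.92/(2·10.42) = 0.8117.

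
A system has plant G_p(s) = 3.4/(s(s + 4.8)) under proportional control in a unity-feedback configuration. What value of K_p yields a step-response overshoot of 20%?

K_p = 8.15

From %OS = 100·exp(−πζ/√(1−ζ²)) = 20%, ζ = −ln(0.2)/√(π²+ln²(0.2)) = 0.4559.
Characteristic equation s² + 4.8s + 3.4K_p = 0 gives ζ = 4.8/(2√(3.4K_p)).
Setting ζ = 0.4559: √(3.4K_p) = 4.8/(2·0.4559) = 5.264, so K_p = 27.71/3.4 = 8.15.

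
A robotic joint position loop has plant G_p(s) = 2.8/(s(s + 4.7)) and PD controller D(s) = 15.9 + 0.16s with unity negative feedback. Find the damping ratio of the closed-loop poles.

ζ = 0.386

Forward path: (15.9 + 0.16s)·2.8/(s(s+4.7)). The closed-loop characteristic equation is s² + (4.7 + 2.8·0.16)s + 2.8·15.9 = 0.
That is s² + 5.148s + 44.52 = 0, so ω_n = 6.672 rad/s and ζ = 5.148/(2·6.672) = 0.3858.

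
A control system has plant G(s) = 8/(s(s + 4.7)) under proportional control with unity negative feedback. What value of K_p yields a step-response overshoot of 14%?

K_p = 2.45

From %OS = 100·exp(−πζ/√(1−ζ²)) = 14%, ζ = −ln(0.14)/√(π²+ln²(0.14)) = 0.5305.
Characteristic equation s² + 4.7s + 8K_p = 0 gives ζ = 4.7/(2√(8K_p)).
Setting ζ = 0.5305: √(8K_p) = 4.7/(2·0.5305) = 4.43, so K_p = 19.62/8 = 2.45.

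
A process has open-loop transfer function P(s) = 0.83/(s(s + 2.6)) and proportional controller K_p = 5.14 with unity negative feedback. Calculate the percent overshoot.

7.85%

The closed-loop denominator s² + 2.6s + 4.266 gives ω_n = √4.266 = 2.065 and ζ = 2.6/(2ω_n) = 0.6294.
%OS = 100·exp(−πζ/√(1−ζ²)) = 100·exp(−π·0.6294/√0.6039) = 7.85%.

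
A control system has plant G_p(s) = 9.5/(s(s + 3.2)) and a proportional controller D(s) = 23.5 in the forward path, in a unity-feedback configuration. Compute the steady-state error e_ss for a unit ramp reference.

0.0143

The loop has one pole at the origin (type 1). Velocity error constant K_v = lim_{s→0} s·D(s)G_p(s) = 23.5·9.5/3.2 = 69.77.
Steady-state error to a unit ramp: e_ss = 1/K_v = 0.0143.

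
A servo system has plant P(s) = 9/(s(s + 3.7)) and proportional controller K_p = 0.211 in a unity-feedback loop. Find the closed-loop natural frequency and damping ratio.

ω_n = 1.38 rad/s, ζ = 1.34

The closed-loop denominator is s(s+3.7) + 0.211·9 = s² + 3.7s + 1.899.
So ω_n² = 1.899 ⇒ ω_n = 1.378 rad/s, and ζ = 3.7/(2ω_n) = 1.34.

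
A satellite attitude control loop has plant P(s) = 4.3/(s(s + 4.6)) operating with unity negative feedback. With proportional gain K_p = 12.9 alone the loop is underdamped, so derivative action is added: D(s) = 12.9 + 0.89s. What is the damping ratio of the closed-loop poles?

ζ = 0.566

Forward path: (12.9 + 0.89s)·4.3/(s(s+4.6)). The closed-loop characteristic equation is s² + (4.6 + 4.3·0.89)s + 4.3·12.9 = 0.
That is s² + 8.427s + 55.47 = 0, so ω_n = 7.448 rad/s and ζ = 8.427/(2·7.448) = 0.5657.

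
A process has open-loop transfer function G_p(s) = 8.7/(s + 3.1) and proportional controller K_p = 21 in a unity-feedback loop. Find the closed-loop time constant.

τ = 0.00538 s

Closed-loop transfer function: T(s) = K_p·G_p(s)/(1 + K_p·G_p(s)) = 182.7/(s + 3.1 + 182.7) = 182.7/(s + 185.8).
Time constant τ = 1/185.8 = 0.00538 s.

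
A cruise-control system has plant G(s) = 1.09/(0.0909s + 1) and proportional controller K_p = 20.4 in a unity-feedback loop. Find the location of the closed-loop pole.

Closed loop: T(s) = K_p·G/(1+K_p·G) = 22.24/(0.0909s + 1 + 22.24), with pole at s = −(1 + 22.24)/0.0909 = −255.6.

s = -255.6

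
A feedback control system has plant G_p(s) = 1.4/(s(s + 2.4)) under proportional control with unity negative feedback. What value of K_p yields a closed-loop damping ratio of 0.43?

K_p = 5.56

Closed-loop characteristic equation: s² + 2.4s + K_p·1.4 = 0.
So ω_n = √(1.4K_p) and 2ζω_n = 2.4, giving ζ = 2.4/(2√(1.4K_p)).
Setting ζ = 0.43: √(1.4K_p) = 2.4/(2·0.43) = 2.791, so K_p = 7.788/1.4 = 5.56.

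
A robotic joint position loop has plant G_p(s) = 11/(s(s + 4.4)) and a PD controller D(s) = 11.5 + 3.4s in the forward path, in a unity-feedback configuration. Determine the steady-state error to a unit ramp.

The loop has one pole at the origin (type 1). Velocity error constant K_v = lim_{s→0} s·D(s)G_p(s) = 11.5·11/4.4 = 28.75.
Steady-state error to a unit ramp: e_ss = 1/K_v = 0.0348.

0.0348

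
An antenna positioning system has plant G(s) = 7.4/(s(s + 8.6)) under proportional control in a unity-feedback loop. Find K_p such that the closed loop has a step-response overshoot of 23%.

From %OS = 100·exp(−πζ/√(1−ζ²)) = 23%, ζ = −ln(0.23)/√(π²+ln²(0.23)) = 0.4237.
Characteristic equation s² + 8.6s + 7.4K_p = 0 gives ζ = 8.6/(2√(7.4K_p)).
Setting ζ = 0.4237: √(7.4K_p) = 8.6/(2·0.4237) = 10.15, so K_p = 103/7.4 = 13.9.

K_p = 13.9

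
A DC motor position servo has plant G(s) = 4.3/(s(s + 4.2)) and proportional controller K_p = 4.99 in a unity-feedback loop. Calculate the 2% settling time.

T_s ≈ 1.9 s

Closed-loop characteristic equation: s² + 4.2s + 21.46 = 0, so ω_n = 4.632 rad/s and ζ = 4.2/(2·4.632) = 0.4534.
2% settling time T_s ≈ 4/(ζω_n) = 4/2.1 = 1.9 s.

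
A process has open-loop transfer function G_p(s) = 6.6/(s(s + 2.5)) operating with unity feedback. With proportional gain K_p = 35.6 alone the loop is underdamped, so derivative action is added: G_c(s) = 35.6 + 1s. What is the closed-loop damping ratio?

ζ = 0.297

Forward path: (35.6 + 1s)·6.6/(s(s+2.5)). The closed-loop characteristic equation is s² + (2.5 + 6.6·1)s + 6.6·35.6 = 0.
That is s² + 9.1s + 235 = 0, so ω_n = 15.33 rad/s and ζ = 9.1/(2·15.33) = 0.2968.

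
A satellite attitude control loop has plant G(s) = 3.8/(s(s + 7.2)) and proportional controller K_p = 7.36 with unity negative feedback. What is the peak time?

T_p = 0.811 s

Closed-loop characteristic equation: s² + 7.2s + 27.97 = 0, so ω_n = 5.288 rad/s and ζ = 7.2/(2·5.288) = 0.6807.
Damped frequency ω_d = ω_n√(1−ζ²) = 3.874 rad/s, so peak time T_p = π/ω_d = 0.811 s.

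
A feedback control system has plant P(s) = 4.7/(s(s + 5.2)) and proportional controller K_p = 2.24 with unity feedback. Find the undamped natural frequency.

ω_n = 3.24 rad/s

The closed-loop denominator is s(s+5.2) + 2.24·4.7 = s² + 5.2s + 10.53.
So ω_n² = 10.53 ⇒ ω_n = 3.245 rad/s, and ζ = 5.2/(2ω_n) = 0.801.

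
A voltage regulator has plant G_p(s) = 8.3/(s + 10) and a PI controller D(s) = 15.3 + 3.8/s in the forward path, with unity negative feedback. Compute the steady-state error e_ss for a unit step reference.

0

The open loop D(s)G_p(s) has a pole at the origin (type 1), so the static position error constant is infinite and e_ss = 1/(1+∞) = 0.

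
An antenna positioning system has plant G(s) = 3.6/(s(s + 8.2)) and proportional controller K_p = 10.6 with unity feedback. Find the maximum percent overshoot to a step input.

The closed-loop denominator s² + 8.2s + 38.16 gives ω_n = √38.16 = 6.177 and ζ = 8.2/(2ω_n) = 0.6637.
%OS = 100·exp(−πζ/√(1−ζ²)) = 100·exp(−π·0.6637/√0.5595) = 6.16%.

6.16%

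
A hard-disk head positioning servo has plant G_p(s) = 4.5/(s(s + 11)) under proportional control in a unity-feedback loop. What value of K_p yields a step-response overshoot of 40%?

K_p = 85.7

From %OS = 100·exp(−πζ/√(1−ζ²)) = 40%, ζ = −ln(0.4)/√(π²+ln²(0.4)) = 0.28.
Characteristic equation s² + 11s + 4.5K_p = 0 gives ζ = 11/(2√(4.5K_p)).
Setting ζ = 0.28: √(4.5K_p) = 11/(2·0.28) = 19.64, so K_p = 385.8/4.5 = 85.7.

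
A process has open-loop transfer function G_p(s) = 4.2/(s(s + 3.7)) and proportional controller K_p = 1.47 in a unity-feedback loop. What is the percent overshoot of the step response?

From 1 + K_pG_p(s) = 0: s² + 3.7s + 6.174 = 0 ⇒ ω_n = 2.485, ζ = 0.7445.
%OS = 100·exp(−πζ/√(1−ζ²)) = 100·exp(−π·0.7445/√0.4457) = 3.01%.

3.01%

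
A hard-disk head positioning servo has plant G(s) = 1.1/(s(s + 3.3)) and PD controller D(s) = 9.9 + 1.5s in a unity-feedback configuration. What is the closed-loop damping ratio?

ζ = 0.75

Forward path: (9.9 + 1.5s)·1.1/(s(s+3.3)). The closed-loop characteristic equation is s² + (3.3 + 1.1·1.5)s + 1.1·9.9 = 0.
That is s² + 4.95s + 10.89 = 0, so ω_n = 3.3 rad/s and ζ = 4.95/(2·3.3) = 0.75.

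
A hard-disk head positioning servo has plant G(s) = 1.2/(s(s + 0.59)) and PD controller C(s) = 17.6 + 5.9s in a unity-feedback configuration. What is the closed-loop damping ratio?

Forward path: (17.6 + 5.9s)·1.2/(s(s+0.59)). The closed-loop characteristic equation is s² + (0.59 + 1.2·5.9)s + 1.2·17.6 = 0.
That is s² + 7.67s + 21.12 = 0, so ω_n = 4.596 rad/s and ζ = 7.67/(2·4.596) = 0.8345.

ζ = 0.834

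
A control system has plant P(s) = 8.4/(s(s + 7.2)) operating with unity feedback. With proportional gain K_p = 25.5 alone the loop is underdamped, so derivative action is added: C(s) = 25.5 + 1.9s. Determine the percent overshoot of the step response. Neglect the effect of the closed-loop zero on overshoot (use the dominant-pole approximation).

Forward path: (25.5 + 1.9s)·8.4/(s(s+7.2)). The closed-loop characteristic equation is s² + (7.2 + 8.4·1.9)s + 8.4·25.5 = 0.
That is s² + 23.16s + 214.2 = 0, so ω_n = 14.64 rad/s and ζ = 23.16/(2·14.64) = 0.7912.
%OS = 100·exp(−πζ/√(1−ζ²)) = 1.72%.

1.72%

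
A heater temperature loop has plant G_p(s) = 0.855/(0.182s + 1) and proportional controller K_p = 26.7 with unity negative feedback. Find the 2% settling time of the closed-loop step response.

Closed loop: T(s) = K_p·G_p/(1+K_p·G_p) = 22.83/(0.182s + 1 + 22.83), with pole at s = −(1 + 22.83)/0.182 = −130.9.
τ = 1/130.9 = 0.007638 s, so 2% settling time ≈ 4τ = 0.0306 s.

T_s ≈ 0.0306 s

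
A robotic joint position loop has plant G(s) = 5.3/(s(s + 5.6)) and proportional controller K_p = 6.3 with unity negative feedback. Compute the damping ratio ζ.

1 + K_p·G(s) = 0 gives s² + 5.6s + 33.39 = 0.
So ω_n² = 33.39 ⇒ ω_n = 5.778 rad/s, and ζ = 5.6/(2ω_n) = 0.485.

ζ = 0.485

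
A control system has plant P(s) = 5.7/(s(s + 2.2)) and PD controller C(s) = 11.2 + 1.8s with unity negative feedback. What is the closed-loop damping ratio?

ζ = 0.78

Forward path: (11.2 + 1.8s)·5.7/(s(s+2.2)). The closed-loop characteristic equation is s² + (2.2 + 5.7·1.8)s + 5.7·11.2 = 0.
That is s² + 12.46s + 63.84 = 0, so ω_n = 7.99 rad/s and ζ = 12.46/(2·7.99) = 0.7797.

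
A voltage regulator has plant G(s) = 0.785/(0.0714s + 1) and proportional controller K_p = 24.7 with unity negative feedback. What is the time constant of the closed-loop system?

τ = 0.0035 s

Closed loop: T(s) = K_p·G/(1+K_p·G) = 19.39/(0.0714s + 1 + 19.39), with pole at s = −(1 + 19.39)/0.0714 = −285.6.
Closed-loop time constant τ = 1/285.6 = 0.0035 s.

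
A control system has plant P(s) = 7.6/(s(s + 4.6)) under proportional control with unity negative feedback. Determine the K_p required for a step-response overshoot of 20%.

K_p = 3.35

From %OS = 100·exp(−πζ/√(1−ζ²)) = 20%, ζ = −ln(0.2)/√(π²+ln²(0.2)) = 0.4559.
Characteristic equation s² + 4.6s + 7.6K_p = 0 gives ζ = 4.6/(2√(7.6K_p)).
Setting ζ = 0.4559: √(7.6K_p) = 4.6/(2·0.4559) = 5.044, so K_p = 25.45/7.6 = 3.35.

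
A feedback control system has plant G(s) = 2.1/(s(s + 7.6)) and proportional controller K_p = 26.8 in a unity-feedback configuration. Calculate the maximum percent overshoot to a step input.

15.8%

From 1 + K_pG(s) = 0: s² + 7.6s + 56.28 = 0 ⇒ ω_n = 7.502, ζ = 0.5065.
%OS = 100·exp(−πζ/√(1−ζ²)) = 100·exp(−π·0.5065/√0.7434) = 15.8%.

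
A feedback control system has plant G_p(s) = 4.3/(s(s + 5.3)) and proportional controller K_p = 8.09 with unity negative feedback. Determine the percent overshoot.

20.6%

The closed-loop denominator s² + 5.3s + 34.79 gives ω_n = √34.79 = 5.898 and ζ = 5.3/(2ω_n) = 0.4493.
%OS = 100·exp(−πζ/√(1−ζ²)) = 100·exp(−π·0.4493/√0.7981) = 20.6%.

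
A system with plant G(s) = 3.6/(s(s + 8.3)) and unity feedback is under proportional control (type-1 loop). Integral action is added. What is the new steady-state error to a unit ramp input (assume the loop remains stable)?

The integrator raises the loop to type 2, so K_v → ∞ and e_ss to a ramp is zero.

0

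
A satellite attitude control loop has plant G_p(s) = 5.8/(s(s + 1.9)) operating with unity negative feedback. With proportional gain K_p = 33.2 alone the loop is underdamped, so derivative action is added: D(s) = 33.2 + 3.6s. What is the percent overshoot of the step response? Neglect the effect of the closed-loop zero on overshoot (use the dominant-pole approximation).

Forward path: (33.2 + 3.6s)·5.8/(s(s+1.9)). The closed-loop characteristic equation is s² + (1.9 + 5.8·3.6)s + 5.8·33.2 = 0.
That is s² + 22.78s + 192.6 = 0, so ω_n = 13.88 rad/s and ζ = 22.78/(2·13.88) = 0.8208.
%OS = 100·exp(−πζ/√(1−ζ²)) = 1.1%.

1.1%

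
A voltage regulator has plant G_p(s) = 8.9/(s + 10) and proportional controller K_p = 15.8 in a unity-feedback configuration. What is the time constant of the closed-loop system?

Closed-loop transfer function: T(s) = K_p·G_p(s)/(1 + K_p·G_p(s)) = 140.6/(s + 10 + 140.6) = 140.6/(s + 150.6).
Time constant τ = 1/150.6 = 0.00664 s.

τ = 0.00664 s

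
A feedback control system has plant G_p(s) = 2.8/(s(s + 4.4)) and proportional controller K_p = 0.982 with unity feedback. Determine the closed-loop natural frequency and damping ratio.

With unity feedback the closed-loop characteristic equation is s² + 4.4s + 0.982·2.8 = s² + 4.4s + 2.75 = 0.
Matching s² + 2ζω_n s + ω_n²: ω_n = √2.75 = 1.658 rad/s and 2ζω_n = 4.4, so ζ = 4.4/(2·1.658) = 1.33.

ω_n = 1.66 rad/s, ζ = 1.33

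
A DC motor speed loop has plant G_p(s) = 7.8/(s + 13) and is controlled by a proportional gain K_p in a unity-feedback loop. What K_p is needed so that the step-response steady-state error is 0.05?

K_p = 31.7

For a type-0 loop with proportional control, e_ss = 1/(1 + K_p·G_p(0)).
G_p(0) = 0.6. Require 1/(1 + K_p·0.6) = 0.05, so 1 + 0.6·K_p = 20.
K_p = (20 − 1)/0.6 = 31.7.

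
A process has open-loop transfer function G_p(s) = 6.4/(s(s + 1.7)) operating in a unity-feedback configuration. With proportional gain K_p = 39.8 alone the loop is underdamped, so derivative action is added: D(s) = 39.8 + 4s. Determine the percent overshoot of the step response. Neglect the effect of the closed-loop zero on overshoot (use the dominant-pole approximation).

Forward path: (39.8 + 4s)·6.4/(s(s+1.7)). The closed-loop characteristic equation is s² + (1.7 + 6.4·4)s + 6.4·39.8 = 0.
That is s² + 27.3s + 254.7 = 0, so ω_n = 15.96 rad/s and ζ = 27.3/(2·15.96) = 0.8553.
%OS = 100·exp(−πζ/√(1−ζ²)) = 0.56%.

0.56%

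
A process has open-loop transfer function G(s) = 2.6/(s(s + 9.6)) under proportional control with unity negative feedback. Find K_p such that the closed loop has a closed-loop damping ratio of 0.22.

K_p = 183

Closed-loop characteristic equation: s² + 9.6s + K_p·2.6 = 0.
So ω_n = √(2.6K_p) and 2ζω_n = 9.6, giving ζ = 9.6/(2√(2.6K_p)).
Setting ζ = 0.22: √(2.6K_p) = 9.6/(2·0.22) = 21.82, so K_p = 476/2.6 = 183.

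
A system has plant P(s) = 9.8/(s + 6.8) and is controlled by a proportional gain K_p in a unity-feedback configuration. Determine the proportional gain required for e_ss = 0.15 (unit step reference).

For a type-0 loop with proportional control, e_ss = 1/(1 + K_p·P(0)).
P(0) = 1.441. Require 1/(1 + K_p·1.441) = 0.15, so 1 + 1.441·K_p = 6.667.
K_p = (6.667 − 1)/1.441 = 3.93.

K_p = 3.93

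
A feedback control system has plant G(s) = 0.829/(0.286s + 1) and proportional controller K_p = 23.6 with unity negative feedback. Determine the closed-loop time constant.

Closed loop: T(s) = K_p·G/(1+K_p·G) = 19.56/(0.286s + 1 + 19.56), with pole at s = −(1 + 19.56)/0.286 = −71.9.
Closed-loop time constant τ = 1/71.9 = 0.0139 s.

τ = 0.0139 s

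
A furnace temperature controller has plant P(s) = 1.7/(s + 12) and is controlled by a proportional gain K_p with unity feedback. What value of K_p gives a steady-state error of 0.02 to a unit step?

For a type-0 loop with proportional control, e_ss = 1/(1 + K_p·P(0)).
P(0) = 0.1417. Require 1/(1 + K_p·0.1417) = 0.02, so 1 + 0.1417·K_p = 50.
K_p = (50 − 1)/0.1417 = 346.

K_p = 346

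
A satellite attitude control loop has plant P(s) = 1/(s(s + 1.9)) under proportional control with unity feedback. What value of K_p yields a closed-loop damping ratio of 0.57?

K_p = 2.78

Closed-loop characteristic equation: s² + 1.9s + K_p·1 = 0.
So ω_n = √(1K_p) and 2ζω_n = 1.9, giving ζ = 1.9/(2√(1K_p)).
Setting ζ = 0.57: √(1K_p) = 1.9/(2·0.57) = 1.667, so K_p = 2.778/1 = 2.78.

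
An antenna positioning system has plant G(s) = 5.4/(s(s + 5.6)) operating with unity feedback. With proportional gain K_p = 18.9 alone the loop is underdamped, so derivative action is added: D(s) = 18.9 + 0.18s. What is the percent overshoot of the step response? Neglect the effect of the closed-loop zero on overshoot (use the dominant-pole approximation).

Forward path: (18.9 + 0.18s)·5.4/(s(s+5.6)). The closed-loop characteristic equation is s² + (5.6 + 5.4·0.18)s + 5.4·18.9 = 0.
That is s² + 6.572s + 102.1 = 0, so ω_n = 10.1 rad/s and ζ = 6.572/(2·10.1) = 0.3253.
%OS = 100·exp(−πζ/√(1−ζ²)) = 33.9%.

33.9%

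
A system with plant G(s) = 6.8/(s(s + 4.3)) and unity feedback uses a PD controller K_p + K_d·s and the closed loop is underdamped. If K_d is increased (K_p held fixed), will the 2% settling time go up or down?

decrease

Characteristic equation s² + (4.3 + 6.8K_d)s + 6.8K_p = 0: raising K_d increases ζω_n = (4.3+6.8K_d)/2 while the loop stays underdamped, so T_s ≈ 4/(ζω_n) decreases.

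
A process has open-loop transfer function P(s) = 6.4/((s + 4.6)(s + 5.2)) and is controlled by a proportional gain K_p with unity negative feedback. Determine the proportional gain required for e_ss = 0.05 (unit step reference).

K_p = 71

Steady-state error for a unit step on this type-0 loop is 1/(1 + K_p·P(0)).
P(0) = 0.2676. Require 1/(1 + K_p·0.2676) = 0.05, so 1 + 0.2676·K_p = 20.
K_p = (20 − 1)/0.2676 = 71.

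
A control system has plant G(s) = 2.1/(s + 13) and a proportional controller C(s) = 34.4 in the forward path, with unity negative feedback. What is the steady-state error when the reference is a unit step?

The loop is type 0. Static position error constant K_pos = C(0)·G(0) = 34.4·0.1615 = 5.557.
Steady-state error to a unit step: e_ss = 1/(1+K_pos) = 1/6.557 = 0.153.

0.153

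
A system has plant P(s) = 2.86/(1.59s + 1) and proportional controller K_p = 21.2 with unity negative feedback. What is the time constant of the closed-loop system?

τ = 0.0258 s

Closed loop: T(s) = K_p·P/(1+K_p·P) = 60.63/(1.59s + 1 + 60.63), with pole at s = −(1 + 60.63)/1.59 = −38.76.
Closed-loop time constant τ = 1/38.76 = 0.0258 s.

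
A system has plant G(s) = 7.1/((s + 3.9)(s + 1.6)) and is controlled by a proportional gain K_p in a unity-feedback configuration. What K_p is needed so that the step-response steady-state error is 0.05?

K_p = 16.7

Steady-state error for a unit step on this type-0 loop is 1/(1 + K_p·G(0)).
G(0) = 1.138. Require 1/(1 + K_p·1.138) = 0.05, so 1 + 1.138·K_p = 20.
K_p = (20 − 1)/1.138 = 16.7.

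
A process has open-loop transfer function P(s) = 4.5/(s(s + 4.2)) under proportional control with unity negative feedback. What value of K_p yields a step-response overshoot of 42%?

From %OS = 100·exp(−πζ/√(1−ζ²)) = 42%, ζ = −ln(0.42)/√(π²+ln²(0.42)) = 0.2662.
Characteristic equation s² + 4.2s + 4.5K_p = 0 gives ζ = 4.2/(2√(4.5K_p)).
Setting ζ = 0.2662: √(4.5K_p) = 4.2/(2·0.2662) = 7.89, so K_p = 62.25/4.5 = 13.8.

K_p = 13.8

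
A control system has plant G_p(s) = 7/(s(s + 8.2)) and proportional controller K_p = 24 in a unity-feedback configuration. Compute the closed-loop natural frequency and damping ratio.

ω_n = 13 rad/s, ζ = 0.316

1 + K_p·G_p(s) = 0 gives s² + 8.2s + 168 = 0.
Matching s² + 2ζω_n s + ω_n²: ω_n = √168 = 12.96 rad/s and 2ζω_n = 8.2, so ζ = 8.2/(2·12.96) = 0.316.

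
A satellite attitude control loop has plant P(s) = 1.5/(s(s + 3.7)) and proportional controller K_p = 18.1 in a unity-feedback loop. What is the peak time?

Closed-loop characteristic equation: s² + 3.7s + 27.15 = 0, so ω_n = 5.211 rad/s and ζ = 3.7/(2·5.211) = 0.355.
Damped frequency ω_d = ω_n√(1−ζ²) = 4.871 rad/s, so peak time T_p = π/ω_d = 0.645 s.

T_p = 0.645 s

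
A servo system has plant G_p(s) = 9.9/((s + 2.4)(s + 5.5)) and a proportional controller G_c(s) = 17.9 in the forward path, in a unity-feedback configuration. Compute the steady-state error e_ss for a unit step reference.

The loop is type 0. Static position error constant K_pos = G_c(0)·G_p(0) = 17.9·0.75 = 13.43.
Steady-state error to a unit step: e_ss = 1/(1+K_pos) = 1/14.43 = 0.0693.

0.0693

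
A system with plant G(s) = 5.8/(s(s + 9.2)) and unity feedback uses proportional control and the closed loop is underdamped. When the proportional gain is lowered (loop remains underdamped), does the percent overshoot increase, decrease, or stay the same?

decrease

ζ = 9.2/(2√(5.8K_p)) rises as K_p falls; higher damping means less overshoot.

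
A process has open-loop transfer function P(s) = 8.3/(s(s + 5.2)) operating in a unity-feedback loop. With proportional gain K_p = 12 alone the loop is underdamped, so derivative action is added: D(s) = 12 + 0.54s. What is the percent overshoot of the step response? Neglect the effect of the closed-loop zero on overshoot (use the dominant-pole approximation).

17.5%

Forward path: (12 + 0.54s)·8.3/(s(s+5.2)). The closed-loop characteristic equation is s² + (5.2 + 8.3·0.54)s + 8.3·12 = 0.
That is s² + 9.682s + 99.6 = 0, so ω_n = 9.98 rad/s and ζ = 9.682/(2·9.98) = 0.4851.
%OS = 100·exp(−πζ/√(1−ζ²)) = 17.5%.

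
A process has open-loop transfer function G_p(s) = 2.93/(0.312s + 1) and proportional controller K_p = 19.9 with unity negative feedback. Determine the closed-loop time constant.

τ = 0.00526 s

Closed loop: T(s) = K_p·G_p/(1+K_p·G_p) = 58.31/(0.312s + 1 + 58.31), with pole at s = −(1 + 58.31)/0.312 = −190.1.
Closed-loop time constant τ = 1/190.1 = 0.00526 s.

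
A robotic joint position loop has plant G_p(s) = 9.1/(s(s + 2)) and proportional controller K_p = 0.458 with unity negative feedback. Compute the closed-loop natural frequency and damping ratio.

ω_n = 2.04 rad/s, ζ = 0.49

1 + K_p·G_p(s) = 0 gives s² + 2s + 4.168 = 0.
Matching s² + 2ζω_n s + ω_n²: ω_n = √4.168 = 2.042 rad/s and 2ζω_n = 2, so ζ = 2/(2·2.042) = 0.49.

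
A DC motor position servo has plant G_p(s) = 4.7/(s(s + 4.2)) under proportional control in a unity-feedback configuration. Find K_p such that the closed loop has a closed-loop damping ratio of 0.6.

K_p = 2.61

Closed-loop characteristic equation: s² + 4.2s + K_p·4.7 = 0.
So ω_n = √(4.7K_p) and 2ζω_n = 4.2, giving ζ = 4.2/(2√(4.7K_p)).
Setting ζ = 0.6: √(4.7K_p) = 4.2/(2·0.6) = 3.5, so K_p = 12.25/4.7 = 2.61.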